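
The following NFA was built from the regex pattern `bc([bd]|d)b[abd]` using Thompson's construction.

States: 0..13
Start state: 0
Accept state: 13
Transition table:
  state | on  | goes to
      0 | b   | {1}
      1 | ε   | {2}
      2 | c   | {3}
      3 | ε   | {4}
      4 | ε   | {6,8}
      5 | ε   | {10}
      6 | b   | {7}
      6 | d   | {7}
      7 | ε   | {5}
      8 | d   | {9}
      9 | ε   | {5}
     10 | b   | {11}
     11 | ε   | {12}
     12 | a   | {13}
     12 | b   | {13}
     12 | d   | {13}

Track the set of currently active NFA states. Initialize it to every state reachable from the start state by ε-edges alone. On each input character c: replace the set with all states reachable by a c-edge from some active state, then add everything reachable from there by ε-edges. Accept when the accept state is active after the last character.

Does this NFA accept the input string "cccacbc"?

S₀ = ε-closure({0}) = {0}
'c' @ 1: {}  — state set empty
rest 'ccacbc' ignored (set empty)
final: {}; accept 13 not in set

Answer: REJECT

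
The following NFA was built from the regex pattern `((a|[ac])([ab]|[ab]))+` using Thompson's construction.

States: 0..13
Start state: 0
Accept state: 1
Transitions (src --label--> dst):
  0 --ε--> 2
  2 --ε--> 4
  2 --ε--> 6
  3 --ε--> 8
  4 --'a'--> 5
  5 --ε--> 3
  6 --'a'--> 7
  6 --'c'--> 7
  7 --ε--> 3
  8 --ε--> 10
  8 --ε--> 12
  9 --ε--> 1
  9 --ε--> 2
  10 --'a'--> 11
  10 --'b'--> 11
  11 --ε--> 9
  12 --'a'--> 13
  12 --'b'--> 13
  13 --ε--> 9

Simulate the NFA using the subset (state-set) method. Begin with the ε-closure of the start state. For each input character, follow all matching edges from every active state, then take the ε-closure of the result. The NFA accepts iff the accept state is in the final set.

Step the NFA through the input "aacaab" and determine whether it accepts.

S₀ = ε-closure({0}) = {0,2,4,6}
'a' @ 1: {3,5,7,8,10,12}
'a' @ 2: {1,2,4,6,9,11,13}  ✓accept
'c' @ 3: {3,7,8,10,12}
'a' @ 4: {1,2,4,6,9,11,13}  ✓accept
'a' @ 5: {3,5,7,8,10,12}
'b' @ 6: {1,2,4,6,9,11,13}  ✓accept
after full input: {1,2,4,6,9,11,13}  (accept=1 in)

Answer: ACCEPT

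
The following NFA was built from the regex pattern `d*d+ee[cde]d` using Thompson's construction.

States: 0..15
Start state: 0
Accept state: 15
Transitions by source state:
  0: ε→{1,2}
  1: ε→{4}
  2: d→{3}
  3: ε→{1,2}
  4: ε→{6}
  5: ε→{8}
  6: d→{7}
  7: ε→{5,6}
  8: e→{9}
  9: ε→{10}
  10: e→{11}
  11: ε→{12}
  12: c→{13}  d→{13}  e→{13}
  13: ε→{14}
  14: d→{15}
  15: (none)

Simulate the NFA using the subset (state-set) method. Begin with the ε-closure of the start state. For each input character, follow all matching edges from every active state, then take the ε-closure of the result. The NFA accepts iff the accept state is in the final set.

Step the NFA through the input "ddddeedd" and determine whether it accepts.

start: ε-closure({0}) = {0,1,2,4,6}
'd' @ 1: {1,2,3,4,5,6,7,8}
'd' @ 2: {1,2,3,4,5,6,7,8}
'd' @ 3: {1,2,3,4,5,6,7,8}
'd' @ 4: {1,2,3,4,5,6,7,8}
'e' @ 5: {9,10}
'e' @ 6: {11,12}
'd' @ 7: {13,14}
'd' @ 8: {15}  [accepting]
after full input: {15}  (accept=15 in)

Answer: ACCEPT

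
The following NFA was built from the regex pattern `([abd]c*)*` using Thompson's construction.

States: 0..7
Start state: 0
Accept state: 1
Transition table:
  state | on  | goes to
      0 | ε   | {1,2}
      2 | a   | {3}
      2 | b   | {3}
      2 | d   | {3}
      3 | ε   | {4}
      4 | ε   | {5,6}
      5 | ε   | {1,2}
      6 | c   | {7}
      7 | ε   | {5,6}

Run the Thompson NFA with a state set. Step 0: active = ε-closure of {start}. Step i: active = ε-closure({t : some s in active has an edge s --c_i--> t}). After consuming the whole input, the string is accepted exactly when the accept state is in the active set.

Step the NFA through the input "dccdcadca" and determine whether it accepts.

Answer: ACCEPT

Derivation:
initial (ε-close {0}): {0,1,2}
'd' @ 1: {1,2,3,4,5,6}  [accepting]
'c' @ 2: {1,2,5,6,7}  [accepting]
'c' @ 3: {1,2,5,6,7}  [accepting]
'd' @ 4: {1,2,3,4,5,6}  [accepting]
'c' @ 5: {1,2,5,6,7}  [accepting]
'a' @ 6: {1,2,3,4,5,6}  [accepting]
'd' @ 7: {1,2,3,4,5,6}  [accepting]
'c' @ 8: {1,2,5,6,7}  [accepting]
'a' @ 9: {1,2,3,4,5,6}  [accepting]
end set {1,2,3,4,5,6} — state 1 in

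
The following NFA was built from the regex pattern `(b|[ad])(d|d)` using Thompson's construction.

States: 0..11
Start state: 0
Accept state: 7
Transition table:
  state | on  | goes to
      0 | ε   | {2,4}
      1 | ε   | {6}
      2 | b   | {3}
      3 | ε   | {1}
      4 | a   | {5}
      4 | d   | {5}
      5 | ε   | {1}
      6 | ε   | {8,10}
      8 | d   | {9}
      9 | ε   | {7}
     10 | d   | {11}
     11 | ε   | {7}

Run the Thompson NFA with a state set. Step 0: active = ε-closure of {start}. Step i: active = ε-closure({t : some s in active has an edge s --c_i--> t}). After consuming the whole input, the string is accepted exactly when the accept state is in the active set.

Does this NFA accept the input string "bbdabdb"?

Answer: REJECT

Trace:
start: ε-closure({0}) = {0,2,4}
'b' @ 1: {1,3,6,8,10}
'b' @ 2: {}  — dead — no transitions
rest 'dabdb' ignored (set empty)
final: {}; accept 7 not in set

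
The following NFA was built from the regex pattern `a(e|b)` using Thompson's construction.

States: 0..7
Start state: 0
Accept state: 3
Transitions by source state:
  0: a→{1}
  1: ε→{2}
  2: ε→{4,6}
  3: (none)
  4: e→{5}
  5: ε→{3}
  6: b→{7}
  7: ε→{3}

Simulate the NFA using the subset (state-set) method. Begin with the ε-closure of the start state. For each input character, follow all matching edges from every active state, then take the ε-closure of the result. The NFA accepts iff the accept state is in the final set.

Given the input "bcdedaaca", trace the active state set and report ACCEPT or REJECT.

Answer: REJECT

Trace:
start: ε-closure({0}) = {0}
'b' @ 1: {}  — dead — no transitions
rest 'cdedaaca' ignored (set empty)
final: {}; accept 3 not in set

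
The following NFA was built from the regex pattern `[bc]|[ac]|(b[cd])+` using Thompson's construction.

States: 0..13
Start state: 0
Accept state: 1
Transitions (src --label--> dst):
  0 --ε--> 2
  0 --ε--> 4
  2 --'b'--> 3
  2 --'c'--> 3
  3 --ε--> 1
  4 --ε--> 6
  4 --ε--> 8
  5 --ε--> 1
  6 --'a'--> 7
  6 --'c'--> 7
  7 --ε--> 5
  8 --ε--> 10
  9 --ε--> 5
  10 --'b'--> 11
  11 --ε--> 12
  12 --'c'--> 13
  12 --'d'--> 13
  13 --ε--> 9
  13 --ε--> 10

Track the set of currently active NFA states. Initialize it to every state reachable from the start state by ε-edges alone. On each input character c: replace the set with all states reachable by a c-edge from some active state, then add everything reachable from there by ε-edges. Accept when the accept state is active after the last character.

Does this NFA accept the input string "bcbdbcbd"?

initial (ε-close {0}): {0,2,4,6,8,10}
'b' @ 1: {1,3,11,12}  [accepting]
'c' @ 2: {1,5,9,10,13}  [accepting]
'b' @ 3: {11,12}
'd' @ 4: {1,5,9,10,13}  [accepting]
'b' @ 5: {11,12}
'c' @ 6: {1,5,9,10,13}  [accepting]
'b' @ 7: {11,12}
'd' @ 8: {1,5,9,10,13}  [accepting]
after full input: {1,5,9,10,13}  (accept=1 in)

Answer: ACCEPT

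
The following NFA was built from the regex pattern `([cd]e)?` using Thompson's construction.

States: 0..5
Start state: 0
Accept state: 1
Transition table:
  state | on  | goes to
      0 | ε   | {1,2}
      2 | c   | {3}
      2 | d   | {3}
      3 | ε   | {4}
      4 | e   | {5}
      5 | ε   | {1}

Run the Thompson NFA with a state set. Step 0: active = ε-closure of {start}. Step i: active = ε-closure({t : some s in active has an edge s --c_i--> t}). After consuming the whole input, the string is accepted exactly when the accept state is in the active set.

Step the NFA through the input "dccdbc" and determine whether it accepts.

Answer: REJECT

Derivation:
initial (ε-close {0}): {0,1,2}
'd' @ 1: {3,4}
'c' @ 2: {}  — no active states
rest 'cdbc' ignored (set empty)
final: {}; accept 1 not in set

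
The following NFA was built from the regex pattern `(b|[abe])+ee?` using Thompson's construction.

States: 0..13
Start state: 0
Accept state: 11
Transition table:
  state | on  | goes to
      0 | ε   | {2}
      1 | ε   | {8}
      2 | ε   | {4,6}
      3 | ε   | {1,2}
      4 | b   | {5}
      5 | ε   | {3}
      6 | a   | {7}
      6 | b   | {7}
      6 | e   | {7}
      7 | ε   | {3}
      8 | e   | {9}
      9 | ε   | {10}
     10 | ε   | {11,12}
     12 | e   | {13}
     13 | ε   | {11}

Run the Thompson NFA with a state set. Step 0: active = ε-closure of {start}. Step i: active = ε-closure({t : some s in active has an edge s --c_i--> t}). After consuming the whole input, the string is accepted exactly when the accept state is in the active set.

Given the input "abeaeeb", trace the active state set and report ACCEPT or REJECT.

Answer: REJECT

Steps:
start: ε-closure({0}) = {0,2,4,6}
'a' @ 1: {1,2,3,4,6,7,8}
'b' @ 2: {1,2,3,4,5,6,7,8}
'e' @ 3: {1,2,3,4,6,7,8,9,10,11,12}  [accepting]
'a' @ 4: {1,2,3,4,6,7,8}
'e' @ 5: {1,2,3,4,6,7,8,9,10,11,12}  [accepting]
'e' @ 6: {1,2,3,4,6,7,8,9,10,11,12,13}  [accepting]
'b' @ 7: {1,2,3,4,5,6,7,8}
final: {1,2,3,4,5,6,7,8}; accept 11 not in set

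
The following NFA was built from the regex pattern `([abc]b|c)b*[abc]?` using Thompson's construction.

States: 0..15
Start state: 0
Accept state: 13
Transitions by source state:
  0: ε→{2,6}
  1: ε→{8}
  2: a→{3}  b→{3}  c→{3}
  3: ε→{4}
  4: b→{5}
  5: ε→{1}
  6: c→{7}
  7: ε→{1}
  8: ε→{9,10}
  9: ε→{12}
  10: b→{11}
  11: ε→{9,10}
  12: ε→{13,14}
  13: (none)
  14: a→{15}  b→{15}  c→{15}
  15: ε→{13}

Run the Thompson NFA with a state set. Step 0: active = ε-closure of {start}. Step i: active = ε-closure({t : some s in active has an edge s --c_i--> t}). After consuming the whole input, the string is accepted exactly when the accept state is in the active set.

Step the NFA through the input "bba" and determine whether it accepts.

Answer: ACCEPT

Trace:
initial (ε-close {0}): {0,2,6}
'b' @ 1: {3,4}
'b' @ 2: {1,5,8,9,10,12,13,14}  ✓accept
'a' @ 3: {13,15}  ✓accept
after full input: {13,15}  (accept=13 in)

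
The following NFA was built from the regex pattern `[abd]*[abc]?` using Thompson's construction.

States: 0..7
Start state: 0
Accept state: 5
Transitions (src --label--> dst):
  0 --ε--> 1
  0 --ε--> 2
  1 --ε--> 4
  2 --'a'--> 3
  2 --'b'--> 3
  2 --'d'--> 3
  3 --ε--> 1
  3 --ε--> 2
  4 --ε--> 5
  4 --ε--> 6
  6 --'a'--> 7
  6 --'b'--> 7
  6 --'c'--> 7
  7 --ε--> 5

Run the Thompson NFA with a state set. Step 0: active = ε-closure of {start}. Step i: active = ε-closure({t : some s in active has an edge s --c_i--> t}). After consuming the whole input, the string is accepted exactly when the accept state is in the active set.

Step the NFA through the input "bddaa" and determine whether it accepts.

S₀ = ε-closure({0}) = {0,1,2,4,5,6}
'b' @ 1: {1,2,3,4,5,6,7}  [accepting]
'd' @ 2: {1,2,3,4,5,6}  [accepting]
'd' @ 3: {1,2,3,4,5,6}  [accepting]
'a' @ 4: {1,2,3,4,5,6,7}  [accepting]
'a' @ 5: {1,2,3,4,5,6,7}  [accepting]
final: {1,2,3,4,5,6,7}; accept 5 in set

Answer: ACCEPT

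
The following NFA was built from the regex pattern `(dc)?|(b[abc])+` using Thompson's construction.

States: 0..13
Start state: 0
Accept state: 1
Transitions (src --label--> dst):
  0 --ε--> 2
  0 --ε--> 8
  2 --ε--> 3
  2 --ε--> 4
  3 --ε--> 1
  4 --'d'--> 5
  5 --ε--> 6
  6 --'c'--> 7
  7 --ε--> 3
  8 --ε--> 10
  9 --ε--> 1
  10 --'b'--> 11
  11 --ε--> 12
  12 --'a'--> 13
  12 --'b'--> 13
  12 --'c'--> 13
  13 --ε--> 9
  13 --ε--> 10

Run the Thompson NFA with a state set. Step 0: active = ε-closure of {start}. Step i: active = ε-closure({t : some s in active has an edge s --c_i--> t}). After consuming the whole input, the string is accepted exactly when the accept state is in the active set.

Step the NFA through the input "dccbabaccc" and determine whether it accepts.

S₀ = ε-closure({0}) = {0,1,2,3,4,8,10}
'd' @ 1: {5,6}
'c' @ 2: {1,3,7}  [accepting]
'c' @ 3: {}  — dead — no transitions
rest 'babaccc' ignored (set empty)
after full input: {}  (accept=1 not in)

Answer: REJECT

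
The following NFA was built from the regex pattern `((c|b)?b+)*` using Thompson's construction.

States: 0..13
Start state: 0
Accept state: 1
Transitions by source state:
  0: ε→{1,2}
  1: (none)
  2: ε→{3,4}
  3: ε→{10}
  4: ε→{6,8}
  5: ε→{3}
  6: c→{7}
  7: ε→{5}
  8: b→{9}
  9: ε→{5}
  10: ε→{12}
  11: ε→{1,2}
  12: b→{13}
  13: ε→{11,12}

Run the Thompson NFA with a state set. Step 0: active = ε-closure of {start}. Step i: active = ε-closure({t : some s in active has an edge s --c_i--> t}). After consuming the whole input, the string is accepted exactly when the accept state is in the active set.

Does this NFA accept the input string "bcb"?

S₀ = ε-closure({0}) = {0,1,2,3,4,6,8,10,12}
'b' @ 1: {1,2,3,4,5,6,8,9,10,11,12,13}  ✓accept
'c' @ 2: {3,5,7,10,12}
'b' @ 3: {1,2,3,4,6,8,10,11,12,13}  ✓accept
end set {1,2,3,4,6,8,10,11,12,13} — state 1 in

Answer: ACCEPT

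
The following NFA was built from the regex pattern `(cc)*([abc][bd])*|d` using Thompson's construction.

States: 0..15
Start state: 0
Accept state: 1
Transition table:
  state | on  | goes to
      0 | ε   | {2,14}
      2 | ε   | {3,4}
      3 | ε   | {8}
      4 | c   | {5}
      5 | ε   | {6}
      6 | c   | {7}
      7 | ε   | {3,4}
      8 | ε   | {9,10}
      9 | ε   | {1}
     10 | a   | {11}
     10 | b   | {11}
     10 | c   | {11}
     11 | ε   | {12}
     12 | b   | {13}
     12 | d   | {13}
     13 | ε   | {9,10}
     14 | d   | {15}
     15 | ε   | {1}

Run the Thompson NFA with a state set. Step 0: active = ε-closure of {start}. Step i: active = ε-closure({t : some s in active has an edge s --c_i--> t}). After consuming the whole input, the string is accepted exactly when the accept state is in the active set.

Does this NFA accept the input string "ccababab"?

Answer: ACCEPT

Trace:
start: ε-closure({0}) = {0,1,2,3,4,8,9,10,14}
'c' @ 1: {5,6,11,12}
'c' @ 2: {1,3,4,7,8,9,10}  (accept∈set)
'a' @ 3: {11,12}
'b' @ 4: {1,9,10,13}  (accept∈set)
'a' @ 5: {11,12}
'b' @ 6: {1,9,10,13}  (accept∈set)
'a' @ 7: {11,12}
'b' @ 8: {1,9,10,13}  (accept∈set)
after full input: {1,9,10,13}  (accept=1 in)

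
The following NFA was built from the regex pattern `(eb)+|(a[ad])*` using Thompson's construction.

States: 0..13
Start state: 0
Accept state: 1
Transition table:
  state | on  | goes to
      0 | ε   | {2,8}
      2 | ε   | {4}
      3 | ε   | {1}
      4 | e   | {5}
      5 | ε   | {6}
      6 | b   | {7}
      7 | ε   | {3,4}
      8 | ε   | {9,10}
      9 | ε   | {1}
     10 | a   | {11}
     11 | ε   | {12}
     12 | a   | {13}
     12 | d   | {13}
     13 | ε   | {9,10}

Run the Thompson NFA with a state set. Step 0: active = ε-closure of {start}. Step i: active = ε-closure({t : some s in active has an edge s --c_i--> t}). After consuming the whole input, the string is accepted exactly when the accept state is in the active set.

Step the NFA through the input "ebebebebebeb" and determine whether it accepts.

initial (ε-close {0}): {0,1,2,4,8,9,10}
'e' @ 1: {5,6}
'b' @ 2: {1,3,4,7}  ✓accept
'e' @ 3: {5,6}
'b' @ 4: {1,3,4,7}  ✓accept
'e' @ 5: {5,6}
'b' @ 6: {1,3,4,7}  ✓accept
'e' @ 7: {5,6}
'b' @ 8: {1,3,4,7}  ✓accept
'e' @ 9: {5,6}
'b' @ 10: {1,3,4,7}  ✓accept
'e' @ 11: {5,6}
'b' @ 12: {1,3,4,7}  ✓accept
end set {1,3,4,7} — state 1 in

Answer: ACCEPT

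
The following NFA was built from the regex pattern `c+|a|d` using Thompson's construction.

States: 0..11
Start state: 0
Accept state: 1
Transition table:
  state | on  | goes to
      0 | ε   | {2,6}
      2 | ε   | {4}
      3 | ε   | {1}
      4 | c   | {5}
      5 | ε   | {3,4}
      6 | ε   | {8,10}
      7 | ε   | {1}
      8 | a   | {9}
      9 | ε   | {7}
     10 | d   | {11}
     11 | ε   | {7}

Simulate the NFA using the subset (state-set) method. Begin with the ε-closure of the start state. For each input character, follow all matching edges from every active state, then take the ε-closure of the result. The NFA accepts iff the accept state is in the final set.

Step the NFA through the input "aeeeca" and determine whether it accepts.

Answer: REJECT

Trace:
initial (ε-close {0}): {0,2,4,6,8,10}
'a' @ 1: {1,7,9}  ✓accept
'e' @ 2: {}  — state set empty
rest 'eeca' ignored (set empty)
after full input: {}  (accept=1 not in)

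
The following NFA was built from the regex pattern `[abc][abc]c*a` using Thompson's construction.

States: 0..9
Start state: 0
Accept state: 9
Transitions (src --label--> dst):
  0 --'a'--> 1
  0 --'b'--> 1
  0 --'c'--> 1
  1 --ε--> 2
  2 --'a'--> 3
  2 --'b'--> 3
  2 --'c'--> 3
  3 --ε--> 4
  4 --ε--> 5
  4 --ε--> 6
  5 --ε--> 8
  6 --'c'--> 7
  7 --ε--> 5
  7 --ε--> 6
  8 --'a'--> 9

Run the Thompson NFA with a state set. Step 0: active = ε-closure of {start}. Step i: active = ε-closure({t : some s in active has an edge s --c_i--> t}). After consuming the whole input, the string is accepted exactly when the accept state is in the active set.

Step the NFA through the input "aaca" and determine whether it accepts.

Answer: ACCEPT

Derivation:
start: ε-closure({0}) = {0}
'a' @ 1: {1,2}
'a' @ 2: {3,4,5,6,8}
'c' @ 3: {5,6,7,8}
'a' @ 4: {9}  ✓accept
end set {9} — state 9 in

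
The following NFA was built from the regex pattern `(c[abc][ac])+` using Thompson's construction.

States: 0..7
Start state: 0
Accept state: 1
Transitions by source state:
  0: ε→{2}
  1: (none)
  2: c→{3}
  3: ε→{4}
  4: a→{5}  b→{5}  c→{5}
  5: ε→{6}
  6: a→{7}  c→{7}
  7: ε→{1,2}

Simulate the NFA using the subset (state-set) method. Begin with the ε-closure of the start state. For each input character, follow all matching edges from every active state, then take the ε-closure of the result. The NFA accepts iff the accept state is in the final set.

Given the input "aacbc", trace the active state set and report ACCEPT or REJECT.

start: ε-closure({0}) = {0,2}
'a' @ 1: {}  — dead — no transitions
rest 'acbc' ignored (set empty)
final: {}; accept 1 not in set

Answer: REJECT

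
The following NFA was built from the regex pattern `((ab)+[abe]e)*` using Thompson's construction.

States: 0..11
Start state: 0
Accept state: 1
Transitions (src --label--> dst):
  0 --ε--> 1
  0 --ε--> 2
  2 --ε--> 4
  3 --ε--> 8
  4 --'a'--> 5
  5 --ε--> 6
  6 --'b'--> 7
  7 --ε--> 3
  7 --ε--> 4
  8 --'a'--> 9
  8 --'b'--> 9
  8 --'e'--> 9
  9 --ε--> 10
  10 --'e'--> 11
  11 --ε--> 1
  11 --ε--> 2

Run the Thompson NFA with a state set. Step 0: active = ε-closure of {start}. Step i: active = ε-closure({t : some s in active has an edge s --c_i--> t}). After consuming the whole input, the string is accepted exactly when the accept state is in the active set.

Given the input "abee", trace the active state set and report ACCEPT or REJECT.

start: ε-closure({0}) = {0,1,2,4}
'a' @ 1: {5,6}
'b' @ 2: {3,4,7,8}
'e' @ 3: {9,10}
'e' @ 4: {1,2,4,11}  (accept∈set)
final: {1,2,4,11}; accept 1 in set

Answer: ACCEPT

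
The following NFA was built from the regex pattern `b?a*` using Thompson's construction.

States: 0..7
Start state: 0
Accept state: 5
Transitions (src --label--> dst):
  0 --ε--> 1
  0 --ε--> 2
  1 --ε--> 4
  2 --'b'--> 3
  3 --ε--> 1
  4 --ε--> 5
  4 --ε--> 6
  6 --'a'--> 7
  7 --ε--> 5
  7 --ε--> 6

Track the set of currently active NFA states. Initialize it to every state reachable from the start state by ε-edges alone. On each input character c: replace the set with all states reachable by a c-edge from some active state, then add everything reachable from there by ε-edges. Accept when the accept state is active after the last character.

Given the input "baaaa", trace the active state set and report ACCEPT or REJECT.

Answer: ACCEPT

Trace:
initial (ε-close {0}): {0,1,2,4,5,6}
'b' @ 1: {1,3,4,5,6}  [accepting]
'a' @ 2: {5,6,7}  [accepting]
'a' @ 3: {5,6,7}  [accepting]
'a' @ 4: {5,6,7}  [accepting]
'a' @ 5: {5,6,7}  [accepting]
end set {5,6,7} — state 5 in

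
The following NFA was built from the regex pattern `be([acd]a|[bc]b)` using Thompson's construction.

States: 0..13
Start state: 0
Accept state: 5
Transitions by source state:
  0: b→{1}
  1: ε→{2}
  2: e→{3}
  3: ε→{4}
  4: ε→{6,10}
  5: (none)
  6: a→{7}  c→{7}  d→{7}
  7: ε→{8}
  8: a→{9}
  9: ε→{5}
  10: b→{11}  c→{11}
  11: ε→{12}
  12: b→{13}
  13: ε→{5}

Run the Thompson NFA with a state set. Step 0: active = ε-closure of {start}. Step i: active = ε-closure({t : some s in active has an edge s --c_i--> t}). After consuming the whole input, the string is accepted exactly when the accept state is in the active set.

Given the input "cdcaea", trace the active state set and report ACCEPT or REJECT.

Answer: REJECT

Derivation:
initial (ε-close {0}): {0}
'c' @ 1: {}  — state set empty
rest 'dcaea' ignored (set empty)
end set {} — state 5 not in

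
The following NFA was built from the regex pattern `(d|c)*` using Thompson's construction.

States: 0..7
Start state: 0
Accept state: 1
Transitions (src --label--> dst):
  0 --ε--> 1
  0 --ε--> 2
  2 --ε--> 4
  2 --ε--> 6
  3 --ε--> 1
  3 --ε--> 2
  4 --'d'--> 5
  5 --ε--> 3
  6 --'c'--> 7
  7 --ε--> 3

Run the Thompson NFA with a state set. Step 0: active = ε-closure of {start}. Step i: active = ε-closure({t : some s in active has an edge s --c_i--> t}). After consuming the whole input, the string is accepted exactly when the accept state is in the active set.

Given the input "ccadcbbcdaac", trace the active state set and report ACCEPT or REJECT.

Answer: REJECT

Steps:
initial (ε-close {0}): {0,1,2,4,6}
'c' @ 1: {1,2,3,4,6,7}  [accepting]
'c' @ 2: {1,2,3,4,6,7}  [accepting]
'a' @ 3: {}  — dead — no transitions
rest 'dcbbcdaac' ignored (set empty)
after full input: {}  (accept=1 not in)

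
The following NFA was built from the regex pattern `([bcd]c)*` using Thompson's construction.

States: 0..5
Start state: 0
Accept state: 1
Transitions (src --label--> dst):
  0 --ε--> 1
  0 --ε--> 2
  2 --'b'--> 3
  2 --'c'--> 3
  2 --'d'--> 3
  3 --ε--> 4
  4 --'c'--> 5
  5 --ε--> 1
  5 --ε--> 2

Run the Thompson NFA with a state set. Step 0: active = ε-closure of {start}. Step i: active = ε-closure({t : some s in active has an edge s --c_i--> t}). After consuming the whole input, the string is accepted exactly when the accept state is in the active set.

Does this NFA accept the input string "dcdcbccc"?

Answer: ACCEPT

Steps:
S₀ = ε-closure({0}) = {0,1,2}
'd' @ 1: {3,4}
'c' @ 2: {1,2,5}  (accept∈set)
'd' @ 3: {3,4}
'c' @ 4: {1,2,5}  (accept∈set)
'b' @ 5: {3,4}
'c' @ 6: {1,2,5}  (accept∈set)
'c' @ 7: {3,4}
'c' @ 8: {1,2,5}  (accept∈set)
after full input: {1,2,5}  (accept=1 in)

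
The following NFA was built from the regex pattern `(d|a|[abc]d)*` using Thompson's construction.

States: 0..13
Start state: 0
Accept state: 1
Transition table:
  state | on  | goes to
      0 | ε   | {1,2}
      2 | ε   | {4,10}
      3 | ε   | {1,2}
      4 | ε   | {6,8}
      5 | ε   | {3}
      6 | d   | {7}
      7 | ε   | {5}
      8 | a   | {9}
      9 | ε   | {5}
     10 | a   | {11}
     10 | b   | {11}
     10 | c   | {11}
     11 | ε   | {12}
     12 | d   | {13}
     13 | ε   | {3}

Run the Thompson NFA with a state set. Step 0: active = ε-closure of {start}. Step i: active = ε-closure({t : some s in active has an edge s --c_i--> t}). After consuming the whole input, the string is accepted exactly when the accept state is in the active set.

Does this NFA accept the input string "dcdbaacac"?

initial (ε-close {0}): {0,1,2,4,6,8,10}
'd' @ 1: {1,2,3,4,5,6,7,8,10}  (accept∈set)
'c' @ 2: {11,12}
'd' @ 3: {1,2,3,4,6,8,10,13}  (accept∈set)
'b' @ 4: {11,12}
'a' @ 5: {}  — dead — no transitions
rest 'acac' ignored (set empty)
after full input: {}  (accept=1 not in)

Answer: REJECT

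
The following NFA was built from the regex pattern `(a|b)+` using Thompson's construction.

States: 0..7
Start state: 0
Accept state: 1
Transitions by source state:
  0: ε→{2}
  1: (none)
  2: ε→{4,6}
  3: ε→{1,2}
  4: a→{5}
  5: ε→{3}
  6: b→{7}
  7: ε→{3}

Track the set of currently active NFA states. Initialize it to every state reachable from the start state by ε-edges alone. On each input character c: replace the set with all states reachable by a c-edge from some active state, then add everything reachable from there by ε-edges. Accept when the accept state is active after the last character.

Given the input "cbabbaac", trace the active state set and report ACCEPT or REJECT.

start: ε-closure({0}) = {0,2,4,6}
'c' @ 1: {}  — no active states
rest 'babbaac' ignored (set empty)
after full input: {}  (accept=1 not in)

Answer: REJECT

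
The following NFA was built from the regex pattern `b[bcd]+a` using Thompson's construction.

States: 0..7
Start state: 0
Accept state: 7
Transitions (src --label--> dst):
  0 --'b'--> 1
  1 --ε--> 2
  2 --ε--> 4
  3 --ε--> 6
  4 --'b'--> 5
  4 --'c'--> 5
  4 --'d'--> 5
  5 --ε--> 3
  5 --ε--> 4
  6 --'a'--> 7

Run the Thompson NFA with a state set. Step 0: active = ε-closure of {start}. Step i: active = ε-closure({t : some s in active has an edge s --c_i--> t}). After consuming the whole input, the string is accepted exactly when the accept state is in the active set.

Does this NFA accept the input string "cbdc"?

initial (ε-close {0}): {0}
'c' @ 1: {}  — no active states
rest 'bdc' ignored (set empty)
end set {} — state 7 not in

Answer: REJECT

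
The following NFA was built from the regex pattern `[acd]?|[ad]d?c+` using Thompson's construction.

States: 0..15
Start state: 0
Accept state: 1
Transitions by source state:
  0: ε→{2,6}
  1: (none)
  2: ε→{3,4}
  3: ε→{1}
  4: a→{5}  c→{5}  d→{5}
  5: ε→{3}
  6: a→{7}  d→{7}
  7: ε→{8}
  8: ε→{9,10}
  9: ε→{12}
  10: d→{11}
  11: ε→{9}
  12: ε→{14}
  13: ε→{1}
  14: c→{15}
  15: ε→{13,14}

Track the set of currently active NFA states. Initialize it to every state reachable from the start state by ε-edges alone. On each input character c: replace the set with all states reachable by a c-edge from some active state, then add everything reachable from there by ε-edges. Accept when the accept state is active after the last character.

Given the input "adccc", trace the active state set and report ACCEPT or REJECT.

initial (ε-close {0}): {0,1,2,3,4,6}
'a' @ 1: {1,3,5,7,8,9,10,12,14}  (accept∈set)
'd' @ 2: {9,11,12,14}
'c' @ 3: {1,13,14,15}  (accept∈set)
'c' @ 4: {1,13,14,15}  (accept∈set)
'c' @ 5: {1,13,14,15}  (accept∈set)
end set {1,13,14,15} — state 1 in

Answer: ACCEPT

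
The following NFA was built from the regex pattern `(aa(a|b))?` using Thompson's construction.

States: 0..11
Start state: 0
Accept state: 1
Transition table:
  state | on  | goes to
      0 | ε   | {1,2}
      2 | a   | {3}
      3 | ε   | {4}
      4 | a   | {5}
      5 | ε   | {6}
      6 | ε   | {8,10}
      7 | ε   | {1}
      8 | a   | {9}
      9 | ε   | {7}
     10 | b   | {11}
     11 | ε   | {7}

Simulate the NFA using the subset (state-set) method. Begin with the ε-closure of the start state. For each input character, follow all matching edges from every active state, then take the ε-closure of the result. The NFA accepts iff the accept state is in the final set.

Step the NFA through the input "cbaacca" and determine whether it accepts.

S₀ = ε-closure({0}) = {0,1,2}
'c' @ 1: {}  — no active states
rest 'baacca' ignored (set empty)
end set {} — state 1 not in

Answer: REJECT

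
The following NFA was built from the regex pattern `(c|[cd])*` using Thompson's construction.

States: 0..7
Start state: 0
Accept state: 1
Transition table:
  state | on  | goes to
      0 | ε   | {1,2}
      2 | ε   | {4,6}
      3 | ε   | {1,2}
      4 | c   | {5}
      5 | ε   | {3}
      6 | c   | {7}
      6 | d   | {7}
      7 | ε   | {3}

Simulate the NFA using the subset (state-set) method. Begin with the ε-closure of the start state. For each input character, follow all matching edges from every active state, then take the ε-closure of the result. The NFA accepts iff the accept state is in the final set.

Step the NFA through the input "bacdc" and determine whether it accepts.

Answer: REJECT

Trace:
start: ε-closure({0}) = {0,1,2,4,6}
'b' @ 1: {}  — dead — no transitions
rest 'acdc' ignored (set empty)
final: {}; accept 1 not in set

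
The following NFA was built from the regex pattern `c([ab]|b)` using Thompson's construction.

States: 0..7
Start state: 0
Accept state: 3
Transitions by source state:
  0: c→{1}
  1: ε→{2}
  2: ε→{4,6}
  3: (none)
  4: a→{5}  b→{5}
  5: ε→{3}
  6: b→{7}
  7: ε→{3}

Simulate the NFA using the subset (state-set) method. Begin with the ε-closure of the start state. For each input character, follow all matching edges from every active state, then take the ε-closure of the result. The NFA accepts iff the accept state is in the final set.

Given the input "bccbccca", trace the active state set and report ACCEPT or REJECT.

Answer: REJECT

Steps:
S₀ = ε-closure({0}) = {0}
'b' @ 1: {}  — no active states
rest 'ccbccca' ignored (set empty)
after full input: {}  (accept=3 not in)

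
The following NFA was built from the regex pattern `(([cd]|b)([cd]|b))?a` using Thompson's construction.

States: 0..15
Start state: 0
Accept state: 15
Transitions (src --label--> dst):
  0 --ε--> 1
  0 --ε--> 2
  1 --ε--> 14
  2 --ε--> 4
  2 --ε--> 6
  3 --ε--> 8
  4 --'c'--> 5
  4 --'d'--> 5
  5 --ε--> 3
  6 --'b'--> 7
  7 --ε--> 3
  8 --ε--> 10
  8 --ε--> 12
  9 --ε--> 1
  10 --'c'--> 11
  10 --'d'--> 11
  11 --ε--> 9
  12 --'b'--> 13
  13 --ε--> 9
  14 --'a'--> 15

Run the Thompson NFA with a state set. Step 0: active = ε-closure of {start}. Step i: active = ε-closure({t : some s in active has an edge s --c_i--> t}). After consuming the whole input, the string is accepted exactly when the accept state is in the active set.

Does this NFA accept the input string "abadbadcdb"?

Answer: REJECT

Steps:
start: ε-closure({0}) = {0,1,2,4,6,14}
'a' @ 1: {15}  [accepting]
'b' @ 2: {}  — dead — no transitions
rest 'adbadcdb' ignored (set empty)
end set {} — state 15 not in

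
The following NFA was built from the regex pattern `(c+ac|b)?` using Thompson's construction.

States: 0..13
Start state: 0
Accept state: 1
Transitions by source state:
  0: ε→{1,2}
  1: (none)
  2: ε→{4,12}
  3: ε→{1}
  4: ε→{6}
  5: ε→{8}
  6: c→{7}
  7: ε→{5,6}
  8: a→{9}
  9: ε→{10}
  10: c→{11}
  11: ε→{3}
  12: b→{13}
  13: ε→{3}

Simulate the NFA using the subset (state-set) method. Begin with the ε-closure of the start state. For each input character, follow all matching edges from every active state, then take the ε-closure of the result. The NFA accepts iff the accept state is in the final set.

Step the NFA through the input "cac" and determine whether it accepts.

Answer: ACCEPT

Steps:
start: ε-closure({0}) = {0,1,2,4,6,12}
'c' @ 1: {5,6,7,8}
'a' @ 2: {9,10}
'c' @ 3: {1,3,11}  ✓accept
after full input: {1,3,11}  (accept=1 in)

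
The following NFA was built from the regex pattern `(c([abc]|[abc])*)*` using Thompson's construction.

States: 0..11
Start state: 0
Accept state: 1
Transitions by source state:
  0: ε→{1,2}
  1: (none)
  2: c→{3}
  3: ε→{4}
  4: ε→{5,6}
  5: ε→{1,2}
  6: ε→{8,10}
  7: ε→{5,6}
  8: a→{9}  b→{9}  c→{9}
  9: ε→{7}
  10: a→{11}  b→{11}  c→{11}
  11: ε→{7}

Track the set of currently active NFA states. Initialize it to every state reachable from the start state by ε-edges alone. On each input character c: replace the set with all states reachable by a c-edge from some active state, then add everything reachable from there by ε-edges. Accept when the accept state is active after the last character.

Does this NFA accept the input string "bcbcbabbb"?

Answer: REJECT

Steps:
S₀ = ε-closure({0}) = {0,1,2}
'b' @ 1: {}  — state set empty
rest 'cbcbabbb' ignored (set empty)
end set {} — state 1 not in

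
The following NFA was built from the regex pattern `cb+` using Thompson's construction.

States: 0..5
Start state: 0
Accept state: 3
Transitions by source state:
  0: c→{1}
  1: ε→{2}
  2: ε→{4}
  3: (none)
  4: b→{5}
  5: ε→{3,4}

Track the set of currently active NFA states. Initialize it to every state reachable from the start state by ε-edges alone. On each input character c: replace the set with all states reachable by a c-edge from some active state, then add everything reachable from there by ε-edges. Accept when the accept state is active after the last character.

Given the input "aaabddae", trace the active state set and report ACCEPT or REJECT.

Answer: REJECT

Trace:
initial (ε-close {0}): {0}
'a' @ 1: {}  — no active states
rest 'aabddae' ignored (set empty)
final: {}; accept 3 not in set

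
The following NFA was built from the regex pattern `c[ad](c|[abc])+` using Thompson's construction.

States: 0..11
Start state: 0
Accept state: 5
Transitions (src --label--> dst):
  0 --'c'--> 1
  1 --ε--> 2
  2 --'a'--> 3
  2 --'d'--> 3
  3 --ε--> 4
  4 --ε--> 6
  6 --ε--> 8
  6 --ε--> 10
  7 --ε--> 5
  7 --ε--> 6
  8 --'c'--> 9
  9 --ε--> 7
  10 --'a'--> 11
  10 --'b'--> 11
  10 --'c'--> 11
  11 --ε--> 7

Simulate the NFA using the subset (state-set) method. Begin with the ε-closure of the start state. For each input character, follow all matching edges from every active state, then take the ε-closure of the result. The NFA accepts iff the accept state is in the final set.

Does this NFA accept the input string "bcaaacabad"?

Answer: REJECT

Derivation:
start: ε-closure({0}) = {0}
'b' @ 1: {}  — no active states
rest 'caaacabad' ignored (set empty)
final: {}; accept 5 not in set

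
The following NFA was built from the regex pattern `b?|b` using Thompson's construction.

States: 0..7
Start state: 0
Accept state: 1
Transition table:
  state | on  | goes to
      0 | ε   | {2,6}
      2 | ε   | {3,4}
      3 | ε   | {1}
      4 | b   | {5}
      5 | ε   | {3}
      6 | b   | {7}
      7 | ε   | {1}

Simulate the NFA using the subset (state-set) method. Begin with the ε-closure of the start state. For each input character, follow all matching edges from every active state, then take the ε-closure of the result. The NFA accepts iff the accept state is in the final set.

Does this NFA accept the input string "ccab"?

Answer: REJECT

Steps:
start: ε-closure({0}) = {0,1,2,3,4,6}
'c' @ 1: {}  — state set empty
rest 'cab' ignored (set empty)
end set {} — state 1 not in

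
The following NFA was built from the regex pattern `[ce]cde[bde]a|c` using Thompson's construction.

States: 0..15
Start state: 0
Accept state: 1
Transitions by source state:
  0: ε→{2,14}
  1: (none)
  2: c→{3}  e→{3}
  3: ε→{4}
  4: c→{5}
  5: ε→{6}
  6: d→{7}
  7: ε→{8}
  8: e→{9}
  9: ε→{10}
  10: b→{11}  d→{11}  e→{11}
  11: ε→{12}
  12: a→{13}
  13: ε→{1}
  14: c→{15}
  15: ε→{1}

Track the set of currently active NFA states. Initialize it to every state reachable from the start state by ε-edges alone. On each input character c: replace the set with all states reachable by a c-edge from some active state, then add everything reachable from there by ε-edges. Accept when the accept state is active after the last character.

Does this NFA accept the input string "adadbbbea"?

Answer: REJECT

Trace:
S₀ = ε-closure({0}) = {0,2,14}
'a' @ 1: {}  — dead — no transitions
rest 'dadbbbea' ignored (set empty)
after full input: {}  (accept=1 not in)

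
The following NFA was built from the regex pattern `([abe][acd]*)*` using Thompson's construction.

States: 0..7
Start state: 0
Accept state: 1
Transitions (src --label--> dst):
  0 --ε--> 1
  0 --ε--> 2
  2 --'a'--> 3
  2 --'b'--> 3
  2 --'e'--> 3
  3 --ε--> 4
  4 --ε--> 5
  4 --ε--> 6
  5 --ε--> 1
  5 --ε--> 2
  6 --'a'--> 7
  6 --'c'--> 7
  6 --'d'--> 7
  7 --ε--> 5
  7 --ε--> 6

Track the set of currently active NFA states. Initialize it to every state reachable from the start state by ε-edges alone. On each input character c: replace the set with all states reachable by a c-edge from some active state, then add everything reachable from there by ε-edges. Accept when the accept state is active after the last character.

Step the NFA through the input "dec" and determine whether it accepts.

initial (ε-close {0}): {0,1,2}
'd' @ 1: {}  — no active states
rest 'ec' ignored (set empty)
end set {} — state 1 not in

Answer: REJECT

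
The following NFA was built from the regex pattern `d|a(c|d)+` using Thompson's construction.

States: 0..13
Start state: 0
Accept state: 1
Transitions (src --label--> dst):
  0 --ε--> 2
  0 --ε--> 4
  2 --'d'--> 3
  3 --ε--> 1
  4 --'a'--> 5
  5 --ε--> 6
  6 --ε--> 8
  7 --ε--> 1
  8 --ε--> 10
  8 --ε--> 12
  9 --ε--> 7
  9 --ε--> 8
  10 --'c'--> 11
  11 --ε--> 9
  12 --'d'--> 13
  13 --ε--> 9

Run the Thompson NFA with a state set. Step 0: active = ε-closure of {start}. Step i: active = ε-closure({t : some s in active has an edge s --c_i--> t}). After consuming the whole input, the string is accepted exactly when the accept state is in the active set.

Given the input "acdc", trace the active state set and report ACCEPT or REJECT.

Answer: ACCEPT

Trace:
start: ε-closure({0}) = {0,2,4}
'a' @ 1: {5,6,8,10,12}
'c' @ 2: {1,7,8,9,10,11,12}  [accepting]
'd' @ 3: {1,7,8,9,10,12,13}  [accepting]
'c' @ 4: {1,7,8,9,10,11,12}  [accepting]
final: {1,7,8,9,10,11,12}; accept 1 in set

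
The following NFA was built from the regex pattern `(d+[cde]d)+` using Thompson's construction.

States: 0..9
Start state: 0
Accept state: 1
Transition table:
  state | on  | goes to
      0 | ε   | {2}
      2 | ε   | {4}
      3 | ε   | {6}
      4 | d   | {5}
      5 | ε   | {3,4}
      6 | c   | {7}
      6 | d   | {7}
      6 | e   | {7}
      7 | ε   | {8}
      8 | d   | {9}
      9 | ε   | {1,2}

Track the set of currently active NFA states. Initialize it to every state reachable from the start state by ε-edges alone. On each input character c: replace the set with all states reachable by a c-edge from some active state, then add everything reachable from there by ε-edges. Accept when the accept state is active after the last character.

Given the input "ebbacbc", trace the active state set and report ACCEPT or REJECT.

initial (ε-close {0}): {0,2,4}
'e' @ 1: {}  — dead — no transitions
rest 'bbacbc' ignored (set empty)
final: {}; accept 1 not in set

Answer: REJECT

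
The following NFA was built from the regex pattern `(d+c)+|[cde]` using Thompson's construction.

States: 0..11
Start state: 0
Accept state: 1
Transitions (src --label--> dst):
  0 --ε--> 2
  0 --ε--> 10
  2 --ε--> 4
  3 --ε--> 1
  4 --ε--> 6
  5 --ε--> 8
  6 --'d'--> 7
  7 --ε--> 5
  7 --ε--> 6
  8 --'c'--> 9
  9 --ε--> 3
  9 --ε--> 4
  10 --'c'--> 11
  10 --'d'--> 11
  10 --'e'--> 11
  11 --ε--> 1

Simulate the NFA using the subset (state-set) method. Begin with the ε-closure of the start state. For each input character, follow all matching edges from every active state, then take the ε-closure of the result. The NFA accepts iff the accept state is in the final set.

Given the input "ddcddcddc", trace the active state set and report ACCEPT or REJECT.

Answer: ACCEPT

Trace:
initial (ε-close {0}): {0,2,4,6,10}
'd' @ 1: {1,5,6,7,8,11}  (accept∈set)
'd' @ 2: {5,6,7,8}
'c' @ 3: {1,3,4,6,9}  (accept∈set)
'd' @ 4: {5,6,7,8}
'd' @ 5: {5,6,7,8}
'c' @ 6: {1,3,4,6,9}  (accept∈set)
'd' @ 7: {5,6,7,8}
'd' @ 8: {5,6,7,8}
'c' @ 9: {1,3,4,6,9}  (accept∈set)
after full input: {1,3,4,6,9}  (accept=1 in)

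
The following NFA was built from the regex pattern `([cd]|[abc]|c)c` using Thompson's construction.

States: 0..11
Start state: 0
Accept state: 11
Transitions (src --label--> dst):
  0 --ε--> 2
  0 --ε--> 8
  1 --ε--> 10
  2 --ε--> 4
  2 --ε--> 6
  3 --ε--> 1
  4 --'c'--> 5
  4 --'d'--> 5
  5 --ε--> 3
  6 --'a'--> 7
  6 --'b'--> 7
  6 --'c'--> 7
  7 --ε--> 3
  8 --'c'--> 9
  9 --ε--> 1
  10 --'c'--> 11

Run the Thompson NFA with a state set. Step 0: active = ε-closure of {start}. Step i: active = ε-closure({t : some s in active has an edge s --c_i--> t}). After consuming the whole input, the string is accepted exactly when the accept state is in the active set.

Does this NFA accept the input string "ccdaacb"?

Answer: REJECT

Steps:
initial (ε-close {0}): {0,2,4,6,8}
'c' @ 1: {1,3,5,7,9,10}
'c' @ 2: {11}  [accepting]
'd' @ 3: {}  — state set empty
rest 'aacb' ignored (set empty)
after full input: {}  (accept=11 not in)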